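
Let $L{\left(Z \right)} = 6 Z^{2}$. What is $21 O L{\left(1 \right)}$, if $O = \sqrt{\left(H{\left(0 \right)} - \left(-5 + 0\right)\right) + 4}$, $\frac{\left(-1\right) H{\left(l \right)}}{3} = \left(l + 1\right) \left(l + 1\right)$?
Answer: $126 \sqrt{6} \approx 308.64$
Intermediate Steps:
$H{\left(l \right)} = - 3 \left(1 + l\right)^{2}$ ($H{\left(l \right)} = - 3 \left(l + 1\right) \left(l + 1\right) = - 3 \left(1 + l\right) \left(1 + l\right) = - 3 \left(1 + l\right)^{2}$)
$O = \sqrt{6}$ ($O = \sqrt{\left(- 3 \left(1 + 0\right)^{2} - \left(-5 + 0\right)\right) + 4} = \sqrt{\left(- 3 \cdot 1^{2} - -5\right) + 4} = \sqrt{\left(\left(-3\right) 1 + 5\right) + 4} = \sqrt{\left(-3 + 5\right) + 4} = \sqrt{2 + 4} = \sqrt{6} \approx 2.4495$)
$21 O L{\left(1 \right)} = 21 \sqrt{6} \cdot 6 \cdot 1^{2} = 21 \sqrt{6} \cdot 6 \cdot 1 = 21 \sqrt{6} \cdot 6 = 126 \sqrt{6}$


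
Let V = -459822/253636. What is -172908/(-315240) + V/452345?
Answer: 41328663992796/75349568763835 ≈ 0.54849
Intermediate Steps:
V = -229911/126818 (V = -459822*1/253636 = -229911/126818 ≈ -1.8129)
-172908/(-315240) + V/452345 = -172908/(-315240) - 229911/126818/452345 = -172908*(-1/315240) - 229911/126818*1/452345 = 14409/26270 - 229911/57365488210 = 41328663992796/75349568763835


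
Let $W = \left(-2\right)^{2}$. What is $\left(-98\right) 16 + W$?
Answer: $-1564$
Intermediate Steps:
$W = 4$
$\left(-98\right) 16 + W = \left(-98\right) 16 + 4 = -1568 + 4 = -1564$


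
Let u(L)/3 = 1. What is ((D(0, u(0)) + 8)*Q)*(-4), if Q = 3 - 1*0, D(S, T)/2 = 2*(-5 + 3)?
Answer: 0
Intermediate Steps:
u(L) = 3 (u(L) = 3*1 = 3)
D(S, T) = -8 (D(S, T) = 2*(2*(-5 + 3)) = 2*(2*(-2)) = 2*(-4) = -8)
Q = 3 (Q = 3 + 0 = 3)
((D(0, u(0)) + 8)*Q)*(-4) = ((-8 + 8)*3)*(-4) = (0*3)*(-4) = 0*(-4) = 0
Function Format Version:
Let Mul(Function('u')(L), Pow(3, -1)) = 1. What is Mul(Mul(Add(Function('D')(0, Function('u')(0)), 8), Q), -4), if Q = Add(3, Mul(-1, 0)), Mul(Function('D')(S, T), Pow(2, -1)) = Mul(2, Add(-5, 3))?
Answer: 0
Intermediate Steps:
Function('u')(L) = 3 (Function('u')(L) = Mul(3, 1) = 3)
Function('D')(S, T) = -8 (Function('D')(S, T) = Mul(2, Mul(2, Add(-5, 3))) = Mul(2, Mul(2, -2)) = Mul(2, -4) = -8)
Q = 3 (Q = Add(3, 0) = 3)
Mul(Mul(Add(Function('D')(0, Function('u')(0)), 8), Q), -4) = Mul(Mul(Add(-8, 8), 3), -4) = Mul(Mul(0, 3), -4) = Mul(0, -4) = 0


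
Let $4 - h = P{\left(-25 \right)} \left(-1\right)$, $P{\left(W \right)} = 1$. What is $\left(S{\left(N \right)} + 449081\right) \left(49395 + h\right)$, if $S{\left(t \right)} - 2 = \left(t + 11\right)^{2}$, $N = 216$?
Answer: $24730232800$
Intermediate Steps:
$h = 5$ ($h = 4 - 1 \left(-1\right) = 4 - -1 = 4 + 1 = 5$)
$S{\left(t \right)} = 2 + \left(11 + t\right)^{2}$ ($S{\left(t \right)} = 2 + \left(t + 11\right)^{2} = 2 + \left(11 + t\right)^{2}$)
$\left(S{\left(N \right)} + 449081\right) \left(49395 + h\right) = \left(\left(2 + \left(11 + 216\right)^{2}\right) + 449081\right) \left(49395 + 5\right) = \left(\left(2 + 227^{2}\right) + 449081\right) 49400 = \left(\left(2 + 51529\right) + 449081\right) 49400 = \left(51531 + 449081\right) 49400 = 500612 \cdot 49400 = 24730232800$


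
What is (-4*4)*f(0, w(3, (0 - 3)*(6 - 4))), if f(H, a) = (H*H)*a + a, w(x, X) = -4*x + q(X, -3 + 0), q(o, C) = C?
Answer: 240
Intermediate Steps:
w(x, X) = -3 - 4*x (w(x, X) = -4*x + (-3 + 0) = -4*x - 3 = -3 - 4*x)
f(H, a) = a + a*H² (f(H, a) = H²*a + a = a*H² + a = a + a*H²)
(-4*4)*f(0, w(3, (0 - 3)*(6 - 4))) = (-4*4)*((-3 - 4*3)*(1 + 0²)) = -16*(-3 - 12)*(1 + 0) = -(-240) = -16*(-15) = 240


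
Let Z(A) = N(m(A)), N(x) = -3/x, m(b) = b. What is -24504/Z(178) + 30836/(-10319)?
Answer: 15002804540/10319 ≈ 1.4539e+6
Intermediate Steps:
Z(A) = -3/A
-24504/Z(178) + 30836/(-10319) = -24504/((-3/178)) + 30836/(-10319) = -24504/((-3*1/178)) + 30836*(-1/10319) = -24504/(-3/178) - 30836/10319 = -24504*(-178/3) - 30836/10319 = 1453904 - 30836/10319 = 15002804540/10319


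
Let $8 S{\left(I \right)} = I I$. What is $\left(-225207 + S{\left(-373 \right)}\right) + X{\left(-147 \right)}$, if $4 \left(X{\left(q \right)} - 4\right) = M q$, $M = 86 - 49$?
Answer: $- \frac{1673373}{8} \approx -2.0917 \cdot 10^{5}$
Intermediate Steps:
$S{\left(I \right)} = \frac{I^{2}}{8}$ ($S{\left(I \right)} = \frac{I I}{8} = \frac{I^{2}}{8}$)
$M = 37$
$X{\left(q \right)} = 4 + \frac{37 q}{4}$
$\left(-225207 + S{\left(-373 \right)}\right) + X{\left(-147 \right)} = \left(-225207 + \frac{\left(-373\right)^{2}}{8}\right) + \left(4 + \frac{37}{4} \left(-147\right)\right) = \left(-225207 + \frac{1}{8} \cdot 139129\right) + \left(4 - \frac{5439}{4}\right) = \left(-225207 + \frac{139129}{8}\right) - \frac{5423}{4} = - \frac{1662527}{8} - \frac{5423}{4} = - \frac{1673373}{8}$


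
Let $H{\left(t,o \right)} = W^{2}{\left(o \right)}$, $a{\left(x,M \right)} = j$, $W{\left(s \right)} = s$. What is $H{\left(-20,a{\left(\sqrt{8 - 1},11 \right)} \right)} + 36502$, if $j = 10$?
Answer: $36602$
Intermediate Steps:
$a{\left(x,M \right)} = 10$
$H{\left(t,o \right)} = o^{2}$
$H{\left(-20,a{\left(\sqrt{8 - 1},11 \right)} \right)} + 36502 = 10^{2} + 36502 = 100 + 36502 = 36602$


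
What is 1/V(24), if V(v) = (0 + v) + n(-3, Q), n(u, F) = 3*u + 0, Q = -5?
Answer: 1/15 ≈ 0.066667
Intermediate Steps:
n(u, F) = 3*u
V(v) = -9 + v (V(v) = (0 + v) + 3*(-3) = v - 9 = -9 + v)
1/V(24) = 1/(-9 + 24) = 1/15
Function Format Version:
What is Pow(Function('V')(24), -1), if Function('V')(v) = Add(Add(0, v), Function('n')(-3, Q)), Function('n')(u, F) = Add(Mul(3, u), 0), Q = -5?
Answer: Rational(1, 15) ≈ 0.066667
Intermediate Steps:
Function('n')(u, F) = Mul(3, u)
Function('V')(v) = Add(-9, v) (Function('V')(v) = Add(Add(0, v), Mul(3, -3)) = Add(v, -9) = Add(-9, v))
Pow(Function('V')(24), -1) = Pow(Add(-9, 24), -1) = Pow(15, -1) = Rational(1, 15)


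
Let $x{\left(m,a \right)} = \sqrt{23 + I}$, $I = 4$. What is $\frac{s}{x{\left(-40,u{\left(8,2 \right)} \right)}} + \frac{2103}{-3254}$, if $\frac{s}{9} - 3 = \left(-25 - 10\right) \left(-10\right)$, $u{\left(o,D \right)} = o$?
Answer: $- \frac{2103}{3254} + 353 \sqrt{3} \approx 610.77$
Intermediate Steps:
$x{\left(m,a \right)} = 3 \sqrt{3}$ ($x{\left(m,a \right)} = \sqrt{23 + 4} = \sqrt{27} = 3 \sqrt{3}$)
$s = 3177$ ($s = 27 + 9 \left(-25 - 10\right) \left(-10\right) = 27 + 9 \left(\left(-35\right) \left(-10\right)\right) = 27 + 9 \cdot 350 = 27 + 3150 = 3177$)
$\frac{s}{x{\left(-40,u{\left(8,2 \right)} \right)}} + \frac{2103}{-3254} = \frac{3177}{3 \sqrt{3}} + \frac{2103}{-3254} = 3177 \frac{\sqrt{3}}{9} + 2103 \left(- \frac{1}{3254}\right) = 353 \sqrt{3} - \frac{2103}{3254} = - \frac{2103}{3254} + 353 \sqrt{3}$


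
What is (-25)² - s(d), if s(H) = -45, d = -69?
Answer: 670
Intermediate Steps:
(-25)² - s(d) = (-25)² - 1*(-45) = 625 + 45 = 670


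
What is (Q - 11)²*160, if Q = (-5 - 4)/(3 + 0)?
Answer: 31360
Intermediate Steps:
Q = -3 (Q = -9/3 = -9*⅓ = -3)
(Q - 11)²*160 = (-3 - 11)²*160 = (-14)²*160 = 196*160 = 31360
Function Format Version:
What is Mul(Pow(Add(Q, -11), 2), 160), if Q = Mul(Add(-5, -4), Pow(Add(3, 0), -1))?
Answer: 31360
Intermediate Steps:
Q = -3 (Q = Mul(-9, Pow(3, -1)) = Mul(-9, Rational(1, 3)) = -3)
Mul(Pow(Add(Q, -11), 2), 160) = Mul(Pow(Add(-3, -11), 2), 160) = Mul(Pow(-14, 2), 160) = Mul(196, 160) = 31360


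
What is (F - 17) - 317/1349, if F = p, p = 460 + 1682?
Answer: 2866308/1349 ≈ 2124.8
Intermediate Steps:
p = 2142
F = 2142
(F - 17) - 317/1349 = (2142 - 17) - 317/1349 = 2125 - 317*1/1349 = 2125 - 317/1349 = 2866308/1349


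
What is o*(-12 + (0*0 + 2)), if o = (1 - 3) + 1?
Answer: 10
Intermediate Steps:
o = -1 (o = -2 + 1 = -1)
o*(-12 + (0*0 + 2)) = -(-12 + (0*0 + 2)) = -(-12 + (0 + 2)) = -(-12 + 2) = -1*(-10) = 10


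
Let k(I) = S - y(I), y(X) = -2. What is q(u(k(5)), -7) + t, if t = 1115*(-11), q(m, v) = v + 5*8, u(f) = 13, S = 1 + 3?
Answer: -12232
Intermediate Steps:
S = 4
k(I) = 6 (k(I) = 4 - 1*(-2) = 4 + 2 = 6)
q(m, v) = 40 + v (q(m, v) = v + 40 = 40 + v)
t = -12265
q(u(k(5)), -7) + t = (40 - 7) - 12265 = 33 - 12265 = -12232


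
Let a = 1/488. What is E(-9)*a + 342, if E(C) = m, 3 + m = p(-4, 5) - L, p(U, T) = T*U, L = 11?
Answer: 83431/244 ≈ 341.93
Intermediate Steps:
a = 1/488 ≈ 0.0020492
m = -34 (m = -3 + (5*(-4) - 1*11) = -3 + (-20 - 11) = -3 - 31 = -34)
E(C) = -34
E(-9)*a + 342 = -34*1/488 + 342 = -17/244 + 342 = 83431/244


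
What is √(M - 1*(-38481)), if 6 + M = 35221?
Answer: 28*√94 ≈ 271.47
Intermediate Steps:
M = 35215 (M = -6 + 35221 = 35215)
√(M - 1*(-38481)) = √(35215 - 1*(-38481)) = √(35215 + 38481) = √73696 = 28*√94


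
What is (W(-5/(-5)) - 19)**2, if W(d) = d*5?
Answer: 196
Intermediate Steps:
W(d) = 5*d
(W(-5/(-5)) - 19)**2 = (5*(-5/(-5)) - 19)**2 = (5*(-5*(-1/5)) - 19)**2 = (5*1 - 19)**2 = (5 - 19)**2 = (-14)**2 = 196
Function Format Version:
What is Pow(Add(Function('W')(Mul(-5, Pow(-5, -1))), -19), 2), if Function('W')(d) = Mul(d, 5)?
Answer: 196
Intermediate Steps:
Function('W')(d) = Mul(5, d)
Pow(Add(Function('W')(Mul(-5, Pow(-5, -1))), -19), 2) = Pow(Add(Mul(5, Mul(-5, Pow(-5, -1))), -19), 2) = Pow(Add(Mul(5, Mul(-5, Rational(-1, 5))), -19), 2) = Pow(Add(Mul(5, 1), -19), 2) = Pow(Add(5, -19), 2) = Pow(-14, 2) = 196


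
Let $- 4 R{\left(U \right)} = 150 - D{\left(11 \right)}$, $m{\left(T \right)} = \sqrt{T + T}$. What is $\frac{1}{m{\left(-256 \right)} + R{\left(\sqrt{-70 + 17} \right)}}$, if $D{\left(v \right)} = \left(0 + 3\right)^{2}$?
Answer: $- \frac{564}{28073} - \frac{256 i \sqrt{2}}{28073} \approx -0.02009 - 0.012896 i$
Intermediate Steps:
$m{\left(T \right)} = \sqrt{2} \sqrt{T}$ ($m{\left(T \right)} = \sqrt{2 T} = \sqrt{2} \sqrt{T}$)
$D{\left(v \right)} = 9$ ($D{\left(v \right)} = 3^{2} = 9$)
$R{\left(U \right)} = - \frac{141}{4}$ ($R{\left(U \right)} = - \frac{150 - 9}{4} = \left(- \frac{1}{4}\right) 141 = - \frac{141}{4}$)
$\frac{1}{m{\left(-256 \right)} + R{\left(\sqrt{-70 + 17} \right)}} = \frac{1}{\sqrt{2} \sqrt{-256} - \frac{141}{4}} = \frac{1}{\sqrt{2} \cdot 16 i - \frac{141}{4}} = \frac{1}{16 i \sqrt{2} - \frac{141}{4}} = \frac{1}{- \frac{141}{4} + 16 i \sqrt{2}}$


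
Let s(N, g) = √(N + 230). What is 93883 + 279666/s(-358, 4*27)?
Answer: 93883 - 139833*I*√2/8 ≈ 93883.0 - 24719.0*I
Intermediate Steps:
s(N, g) = √(230 + N)
93883 + 279666/s(-358, 4*27) = 93883 + 279666/(√(230 - 358)) = 93883 + 279666/(√(-128)) = 93883 + 279666/((8*I*√2)) = 93883 + 279666*(-I*√2/16) = 93883 - 139833*I*√2/8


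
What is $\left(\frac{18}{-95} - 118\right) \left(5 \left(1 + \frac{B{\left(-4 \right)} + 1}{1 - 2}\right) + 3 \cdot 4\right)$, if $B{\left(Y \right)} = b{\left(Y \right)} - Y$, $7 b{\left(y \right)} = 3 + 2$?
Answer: $\frac{129924}{95} \approx 1367.6$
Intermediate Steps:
$b{\left(y \right)} = \frac{5}{7}$ ($b{\left(y \right)} = \frac{3 + 2}{7} = \frac{1}{7} \cdot 5 = \frac{5}{7}$)
$B{\left(Y \right)} = \frac{5}{7} - Y$
$\left(\frac{18}{-95} - 118\right) \left(5 \left(1 + \frac{B{\left(-4 \right)} + 1}{1 - 2}\right) + 3 \cdot 4\right) = \left(\frac{18}{-95} - 118\right) \left(5 \left(1 + \frac{\left(\frac{5}{7} - -4\right) + 1}{1 - 2}\right) + 3 \cdot 4\right) = \left(18 \left(- \frac{1}{95}\right) - 118\right) \left(5 \left(1 + \frac{\left(\frac{5}{7} + 4\right) + 1}{-1}\right) + 12\right) = \left(- \frac{18}{95} - 118\right) \left(5 \left(1 + \left(\frac{33}{7} + 1\right) \left(-1\right)\right) + 12\right) = - \frac{11228 \left(5 \left(1 + \frac{40}{7} \left(-1\right)\right) + 12\right)}{95} = - \frac{11228 \left(5 \left(1 - \frac{40}{7}\right) + 12\right)}{95} = - \frac{11228 \left(5 \left(- \frac{33}{7}\right) + 12\right)}{95} = - \frac{11228 \left(- \frac{165}{7} + 12\right)}{95} = \left(- \frac{11228}{95}\right) \left(- \frac{81}{7}\right) = \frac{129924}{95}$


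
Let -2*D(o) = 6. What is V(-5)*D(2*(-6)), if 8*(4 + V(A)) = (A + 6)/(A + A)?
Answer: 963/80 ≈ 12.038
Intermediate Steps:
V(A) = -4 + (6 + A)/(16*A) (V(A) = -4 + ((A + 6)/(A + A))/8 = -4 + ((6 + A)/((2*A)))/8 = -4 + ((6 + A)*(1/(2*A)))/8 = -4 + ((6 + A)/(2*A))/8 = -4 + (6 + A)/(16*A))
D(o) = -3 (D(o) = -½*6 = -3)
V(-5)*D(2*(-6)) = ((3/16)*(2 - 21*(-5))/(-5))*(-3) = ((3/16)*(-⅕)*(2 + 105))*(-3) = ((3/16)*(-⅕)*107)*(-3) = -321/80*(-3) = 963/80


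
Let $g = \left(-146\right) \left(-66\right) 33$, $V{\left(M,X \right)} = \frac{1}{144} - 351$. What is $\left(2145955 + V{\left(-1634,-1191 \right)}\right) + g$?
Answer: $\frac{354757249}{144} \approx 2.4636 \cdot 10^{6}$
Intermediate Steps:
$V{\left(M,X \right)} = - \frac{50543}{144}$ ($V{\left(M,X \right)} = \frac{1}{144} - 351 = - \frac{50543}{144}$)
$g = 317988$ ($g = 9636 \cdot 33 = 317988$)
$\left(2145955 + V{\left(-1634,-1191 \right)}\right) + g = \left(2145955 - \frac{50543}{144}\right) + 317988 = \frac{308966977}{144} + 317988 = \frac{354757249}{144}$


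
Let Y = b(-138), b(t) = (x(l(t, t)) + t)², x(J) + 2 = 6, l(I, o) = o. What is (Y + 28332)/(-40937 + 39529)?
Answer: -263/8 ≈ -32.875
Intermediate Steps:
x(J) = 4 (x(J) = -2 + 6 = 4)
b(t) = (4 + t)²
Y = 17956 (Y = (4 - 138)² = (-134)² = 17956)
(Y + 28332)/(-40937 + 39529) = (17956 + 28332)/(-40937 + 39529) = 46288/(-1408) = 46288*(-1/1408) = -263/8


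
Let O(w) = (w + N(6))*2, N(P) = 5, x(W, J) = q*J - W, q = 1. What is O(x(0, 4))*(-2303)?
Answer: -41454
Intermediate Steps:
x(W, J) = J - W (x(W, J) = 1*J - W = J - W)
O(w) = 10 + 2*w (O(w) = (w + 5)*2 = (5 + w)*2 = 10 + 2*w)
O(x(0, 4))*(-2303) = (10 + 2*(4 - 1*0))*(-2303) = (10 + 2*(4 + 0))*(-2303) = (10 + 2*4)*(-2303) = (10 + 8)*(-2303) = 18*(-2303) = -41454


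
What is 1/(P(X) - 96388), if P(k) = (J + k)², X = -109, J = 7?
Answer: -1/85984 ≈ -1.1630e-5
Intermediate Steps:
P(k) = (7 + k)²
1/(P(X) - 96388) = 1/((7 - 109)² - 96388) = 1/((-102)² - 96388) = 1/(10404 - 96388) = 1/(-85984) = -1/85984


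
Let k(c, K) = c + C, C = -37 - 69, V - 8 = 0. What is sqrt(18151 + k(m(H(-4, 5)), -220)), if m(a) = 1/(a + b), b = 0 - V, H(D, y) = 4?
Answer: sqrt(72179)/2 ≈ 134.33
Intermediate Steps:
V = 8 (V = 8 + 0 = 8)
C = -106
b = -8 (b = 0 - 1*8 = 0 - 8 = -8)
m(a) = 1/(-8 + a) (m(a) = 1/(a - 8) = 1/(-8 + a))
k(c, K) = -106 + c (k(c, K) = c - 106 = -106 + c)
sqrt(18151 + k(m(H(-4, 5)), -220)) = sqrt(18151 + (-106 + 1/(-8 + 4))) = sqrt(18151 + (-106 + 1/(-4))) = sqrt(18151 + (-106 - 1/4)) = sqrt(18151 - 425/4) = sqrt(72179/4) = sqrt(72179)/2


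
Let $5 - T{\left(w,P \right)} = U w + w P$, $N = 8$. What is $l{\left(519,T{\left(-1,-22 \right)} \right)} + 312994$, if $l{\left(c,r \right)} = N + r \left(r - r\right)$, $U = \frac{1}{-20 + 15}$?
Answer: $313002$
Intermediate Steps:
$U = - \frac{1}{5}$ ($U = \frac{1}{-5} = - \frac{1}{5} \approx -0.2$)
$T{\left(w,P \right)} = 5 + \frac{w}{5} - P w$ ($T{\left(w,P \right)} = 5 - \left(- \frac{w}{5} + w P\right) = 5 - \left(- \frac{w}{5} + P w\right) = 5 + \frac{w}{5} - P w$)
$l{\left(c,r \right)} = 8$ ($l{\left(c,r \right)} = 8 + r \left(r - r\right) = 8 + r 0 = 8 + 0 = 8$)
$l{\left(519,T{\left(-1,-22 \right)} \right)} + 312994 = 8 + 312994 = 313002$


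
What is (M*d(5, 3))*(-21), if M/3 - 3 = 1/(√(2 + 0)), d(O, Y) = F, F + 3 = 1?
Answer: 378 + 63*√2 ≈ 467.10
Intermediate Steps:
F = -2 (F = -3 + 1 = -2)
d(O, Y) = -2
M = 9 + 3*√2/2 (M = 9 + 3/(√(2 + 0)) = 9 + 3/(√2) = 9 + 3*(√2/2) = 9 + 3*√2/2 ≈ 11.121)
(M*d(5, 3))*(-21) = ((9 + 3*√2/2)*(-2))*(-21) = (-18 - 3*√2)*(-21) = 378 + 63*√2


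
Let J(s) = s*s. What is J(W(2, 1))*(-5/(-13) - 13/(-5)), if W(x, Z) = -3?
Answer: 1746/65 ≈ 26.862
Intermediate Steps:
J(s) = s**2
J(W(2, 1))*(-5/(-13) - 13/(-5)) = (-3)**2*(-5/(-13) - 13/(-5)) = 9*(-5*(-1/13) - 13*(-1/5)) = 9*(5/13 + 13/5) = 9*(194/65) = 1746/65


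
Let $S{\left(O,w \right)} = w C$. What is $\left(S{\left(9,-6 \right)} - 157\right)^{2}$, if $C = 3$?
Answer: $30625$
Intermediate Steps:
$S{\left(O,w \right)} = 3 w$ ($S{\left(O,w \right)} = w 3 = 3 w$)
$\left(S{\left(9,-6 \right)} - 157\right)^{2} = \left(3 \left(-6\right) - 157\right)^{2} = \left(-18 - 157\right)^{2} = \left(-175\right)^{2} = 30625$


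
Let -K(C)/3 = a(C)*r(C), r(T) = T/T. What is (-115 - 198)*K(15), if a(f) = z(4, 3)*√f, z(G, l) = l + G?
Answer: 6573*√15 ≈ 25457.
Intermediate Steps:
z(G, l) = G + l
a(f) = 7*√f (a(f) = (4 + 3)*√f = 7*√f)
r(T) = 1
K(C) = -21*√C (K(C) = -3*7*√C = -21*√C)
(-115 - 198)*K(15) = (-115 - 198)*(-21*√15) = -(-6573)*√15 = 6573*√15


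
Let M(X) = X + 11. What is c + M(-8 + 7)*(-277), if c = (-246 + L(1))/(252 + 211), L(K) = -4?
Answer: -1282760/463 ≈ -2770.5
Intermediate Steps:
c = -250/463 (c = (-246 - 4)/(252 + 211) = -250/463 ≈ -0.53996)
M(X) = 11 + X
c + M(-8 + 7)*(-277) = -250/463 + (11 + (-8 + 7))*(-277) = -250/463 + (11 - 1)*(-277) = -250/463 + 10*(-277) = -250/463 - 2770 = -1282760/463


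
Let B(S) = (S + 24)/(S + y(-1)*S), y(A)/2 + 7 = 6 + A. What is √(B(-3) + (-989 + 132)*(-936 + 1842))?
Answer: I*√6987957/3 ≈ 881.16*I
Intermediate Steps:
y(A) = -2 + 2*A (y(A) = -14 + 2*(6 + A) = -14 + (12 + 2*A) = -2 + 2*A)
B(S) = -(24 + S)/(3*S) (B(S) = (S + 24)/(S + (-2 + 2*(-1))*S) = (24 + S)/(S + (-2 - 2)*S) = (24 + S)/(S - 4*S) = (24 + S)/((-3*S)) = (24 + S)*(-1/(3*S)) = -(24 + S)/(3*S))
√(B(-3) + (-989 + 132)*(-936 + 1842)) = √((⅓)*(-24 - 1*(-3))/(-3) + (-989 + 132)*(-936 + 1842)) = √((⅓)*(-⅓)*(-24 + 3) - 857*906) = √((⅓)*(-⅓)*(-21) - 776442) = √(7/3 - 776442) = √(-2329319/3) = I*√6987957/3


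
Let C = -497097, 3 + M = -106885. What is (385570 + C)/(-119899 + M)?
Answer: 111527/226787 ≈ 0.49177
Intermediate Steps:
M = -106888 (M = -3 - 106885 = -106888)
(385570 + C)/(-119899 + M) = (385570 - 497097)/(-119899 - 106888) = -111527/(-226787) = -111527*(-1/226787) = 111527/226787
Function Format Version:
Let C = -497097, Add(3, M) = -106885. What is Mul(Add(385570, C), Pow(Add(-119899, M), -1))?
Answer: Rational(111527, 226787) ≈ 0.49177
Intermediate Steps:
M = -106888 (M = Add(-3, -106885) = -106888)
Mul(Add(385570, C), Pow(Add(-119899, M), -1)) = Mul(Add(385570, -497097), Pow(Add(-119899, -106888), -1)) = Mul(-111527, Pow(-226787, -1)) = Mul(-111527, Rational(-1, 226787)) = Rational(111527, 226787)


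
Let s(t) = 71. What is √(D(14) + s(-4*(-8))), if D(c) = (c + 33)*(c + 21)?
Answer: 2*√429 ≈ 41.425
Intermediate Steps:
D(c) = (21 + c)*(33 + c) (D(c) = (33 + c)*(21 + c) = (21 + c)*(33 + c))
√(D(14) + s(-4*(-8))) = √((693 + 14² + 54*14) + 71) = √((693 + 196 + 756) + 71) = √(1645 + 71) = √1716 = 2*√429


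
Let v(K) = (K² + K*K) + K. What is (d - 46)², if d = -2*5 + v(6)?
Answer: 484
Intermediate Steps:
v(K) = K + 2*K² (v(K) = (K² + K²) + K = 2*K² + K = K + 2*K²)
d = 68 (d = -2*5 + 6*(1 + 2*6) = -10 + 6*(1 + 12) = -10 + 6*13 = -10 + 78 = 68)
(d - 46)² = (68 - 46)² = 22² = 484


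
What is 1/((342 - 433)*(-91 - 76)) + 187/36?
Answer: 2841875/547092 ≈ 5.1945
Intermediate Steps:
1/((342 - 433)*(-91 - 76)) + 187/36 = 1/(-91*(-167)) + 187*(1/36) = -1/91*(-1/167) + 187/36 = 1/15197 + 187/36 = 2841875/547092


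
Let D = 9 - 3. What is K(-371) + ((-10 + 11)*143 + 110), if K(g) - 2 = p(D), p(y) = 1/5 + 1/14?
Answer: 17869/70 ≈ 255.27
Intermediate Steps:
D = 6
p(y) = 19/70 (p(y) = 1*(⅕) + 1*(1/14) = ⅕ + 1/14 = 19/70)
K(g) = 159/70 (K(g) = 2 + 19/70 = 159/70)
K(-371) + ((-10 + 11)*143 + 110) = 159/70 + ((-10 + 11)*143 + 110) = 159/70 + (1*143 + 110) = 159/70 + (143 + 110) = 159/70 + 253 = 17869/70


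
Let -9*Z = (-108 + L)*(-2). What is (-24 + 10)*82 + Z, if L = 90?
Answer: -1152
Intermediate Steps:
Z = -4 (Z = -(-108 + 90)*(-2)/9 = -(-2)*(-2) = -⅑*36 = -4)
(-24 + 10)*82 + Z = (-24 + 10)*82 - 4 = -14*82 - 4 = -1148 - 4 = -1152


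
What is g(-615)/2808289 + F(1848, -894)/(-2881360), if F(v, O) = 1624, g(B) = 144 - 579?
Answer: -726756617/1011461449130 ≈ -0.00071852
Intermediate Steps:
g(B) = -435
g(-615)/2808289 + F(1848, -894)/(-2881360) = -435/2808289 + 1624/(-2881360) = -435*1/2808289 + 1624*(-1/2881360) = -435/2808289 - 203/360170 = -726756617/1011461449130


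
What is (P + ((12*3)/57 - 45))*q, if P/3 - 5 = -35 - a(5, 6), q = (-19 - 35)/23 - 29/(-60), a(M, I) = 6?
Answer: 496589/1748 ≈ 284.09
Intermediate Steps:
q = -2573/1380 (q = -54*1/23 - 29*(-1/60) = -54/23 + 29/60 = -2573/1380 ≈ -1.8645)
P = -108 (P = 15 + 3*(-35 - 1*6) = 15 + 3*(-35 - 6) = 15 + 3*(-41) = 15 - 123 = -108)
(P + ((12*3)/57 - 45))*q = (-108 + ((12*3)/57 - 45))*(-2573/1380) = (-108 + (36*(1/57) - 45))*(-2573/1380) = (-108 + (12/19 - 45))*(-2573/1380) = (-108 - 843/19)*(-2573/1380) = -2895/19*(-2573/1380) = 496589/1748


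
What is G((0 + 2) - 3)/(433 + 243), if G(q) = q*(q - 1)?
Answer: 1/338 ≈ 0.0029586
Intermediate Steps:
G(q) = q*(-1 + q)
G((0 + 2) - 3)/(433 + 243) = (((0 + 2) - 3)*(-1 + ((0 + 2) - 3)))/(433 + 243) = ((2 - 3)*(-1 + (2 - 3)))/676 = (-(-1 - 1))/676 = (-1*(-2))/676 = (1/676)*2 = 1/338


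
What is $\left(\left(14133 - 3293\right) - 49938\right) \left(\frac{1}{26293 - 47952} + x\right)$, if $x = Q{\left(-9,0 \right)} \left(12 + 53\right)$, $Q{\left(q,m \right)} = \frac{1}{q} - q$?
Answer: $- \frac{4403482274518}{194931} \approx -2.259 \cdot 10^{7}$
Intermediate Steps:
$x = \frac{5200}{9}$ ($x = \left(\frac{1}{-9} - -9\right) \left(12 + 53\right) = \left(- \frac{1}{9} + 9\right) 65 = \frac{80}{9} \cdot 65 = \frac{5200}{9} \approx 577.78$)
$\left(\left(14133 - 3293\right) - 49938\right) \left(\frac{1}{26293 - 47952} + x\right) = \left(\left(14133 - 3293\right) - 49938\right) \left(\frac{1}{26293 - 47952} + \frac{5200}{9}\right) = \left(\left(14133 - 3293\right) - 49938\right) \left(\frac{1}{-21659} + \frac{5200}{9}\right) = \left(10840 - 49938\right) \left(- \frac{1}{21659} + \frac{5200}{9}\right) = \left(-39098\right) \frac{112626791}{194931} = - \frac{4403482274518}{194931}$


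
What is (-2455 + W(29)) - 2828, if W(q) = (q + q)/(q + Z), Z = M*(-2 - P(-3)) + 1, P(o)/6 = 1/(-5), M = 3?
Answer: -364382/69 ≈ -5280.9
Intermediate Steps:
P(o) = -6/5 (P(o) = 6/(-5) = 6*(-1/5) = -6/5)
Z = -7/5 (Z = 3*(-2 - 1*(-6/5)) + 1 = 3*(-2 + 6/5) + 1 = 3*(-4/5) + 1 = -12/5 + 1 = -7/5 ≈ -1.4000)
W(q) = 2*q/(-7/5 + q) (W(q) = (q + q)/(q - 7/5) = (2*q)/(-7/5 + q) = 2*q/(-7/5 + q))
(-2455 + W(29)) - 2828 = (-2455 + 10*29/(-7 + 5*29)) - 2828 = (-2455 + 10*29/(-7 + 145)) - 2828 = (-2455 + 10*29/138) - 2828 = (-2455 + 10*29*(1/138)) - 2828 = (-2455 + 145/69) - 2828 = -169250/69 - 2828 = -364382/69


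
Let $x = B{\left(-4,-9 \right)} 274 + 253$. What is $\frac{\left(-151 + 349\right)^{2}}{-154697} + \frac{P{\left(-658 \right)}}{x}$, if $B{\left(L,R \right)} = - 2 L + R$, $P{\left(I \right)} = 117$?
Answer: $- \frac{6307611}{1082879} \approx -5.8249$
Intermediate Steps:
$B{\left(L,R \right)} = R - 2 L$
$x = -21$ ($x = \left(-9 - -8\right) 274 + 253 = \left(-9 + 8\right) 274 + 253 = \left(-1\right) 274 + 253 = -274 + 253 = -21$)
$\frac{\left(-151 + 349\right)^{2}}{-154697} + \frac{P{\left(-658 \right)}}{x} = \frac{\left(-151 + 349\right)^{2}}{-154697} + \frac{117}{-21} = 198^{2} \left(- \frac{1}{154697}\right) + 117 \left(- \frac{1}{21}\right) = 39204 \left(- \frac{1}{154697}\right) - \frac{39}{7} = - \frac{39204}{154697} - \frac{39}{7} = - \frac{6307611}{1082879}$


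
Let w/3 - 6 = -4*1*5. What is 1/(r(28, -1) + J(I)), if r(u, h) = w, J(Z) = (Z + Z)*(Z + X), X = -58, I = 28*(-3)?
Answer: 1/23814 ≈ 4.1992e-5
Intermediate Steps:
I = -84
J(Z) = 2*Z*(-58 + Z) (J(Z) = (Z + Z)*(Z - 58) = (2*Z)*(-58 + Z) = 2*Z*(-58 + Z))
w = -42 (w = 18 + 3*(-4*1*5) = 18 + 3*(-4*5) = 18 + 3*(-20) = 18 - 60 = -42)
r(u, h) = -42
1/(r(28, -1) + J(I)) = 1/(-42 + 2*(-84)*(-58 - 84)) = 1/(-42 + 2*(-84)*(-142)) = 1/(-42 + 23856) = 1/23814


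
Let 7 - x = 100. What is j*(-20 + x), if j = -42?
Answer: 4746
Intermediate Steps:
x = -93 (x = 7 - 1*100 = 7 - 100 = -93)
j*(-20 + x) = -42*(-20 - 93) = -42*(-113) = 4746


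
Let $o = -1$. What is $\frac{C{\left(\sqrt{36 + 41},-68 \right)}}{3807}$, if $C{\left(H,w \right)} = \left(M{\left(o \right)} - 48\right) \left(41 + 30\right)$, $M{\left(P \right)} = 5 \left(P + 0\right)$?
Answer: $- \frac{3763}{3807} \approx -0.98844$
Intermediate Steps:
$M{\left(P \right)} = 5 P$
$C{\left(H,w \right)} = -3763$ ($C{\left(H,w \right)} = \left(5 \left(-1\right) - 48\right) \left(41 + 30\right) = \left(-5 - 48\right) 71 = \left(-53\right) 71 = -3763$)
$\frac{C{\left(\sqrt{36 + 41},-68 \right)}}{3807} = - \frac{3763}{3807}$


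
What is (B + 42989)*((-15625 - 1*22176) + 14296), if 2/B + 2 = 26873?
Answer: -9050658393535/8957 ≈ -1.0105e+9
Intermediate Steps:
B = 2/26871 (B = 2/(-2 + 26873) = 2/26871 ≈ 7.4430e-5)
(B + 42989)*((-15625 - 1*22176) + 14296) = (2/26871 + 42989)*((-15625 - 1*22176) + 14296) = 1155157421*((-15625 - 22176) + 14296)/26871 = 1155157421*(-37801 + 14296)/26871 = (1155157421/26871)*(-23505) = -9050658393535/8957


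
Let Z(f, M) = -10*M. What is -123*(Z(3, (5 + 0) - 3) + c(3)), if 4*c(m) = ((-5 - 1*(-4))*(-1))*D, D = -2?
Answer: 5043/2 ≈ 2521.5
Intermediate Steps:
c(m) = -½ (c(m) = (((-5 - 1*(-4))*(-1))*(-2))/4 = (((-5 + 4)*(-1))*(-2))/4 = (-1*(-1)*(-2))/4 = (1*(-2))/4 = (¼)*(-2) = -½)
-123*(Z(3, (5 + 0) - 3) + c(3)) = -123*(-10*((5 + 0) - 3) - ½) = -123*(-10*(5 - 3) - ½) = -123*(-10*2 - ½) = -123*(-20 - ½) = -123*(-41/2) = 5043/2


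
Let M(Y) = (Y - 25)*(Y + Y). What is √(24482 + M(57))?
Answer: √28130 ≈ 167.72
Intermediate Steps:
M(Y) = 2*Y*(-25 + Y) (M(Y) = (-25 + Y)*(2*Y) = 2*Y*(-25 + Y))
√(24482 + M(57)) = √(24482 + 2*57*(-25 + 57)) = √(24482 + 2*57*32) = √(24482 + 3648) = √28130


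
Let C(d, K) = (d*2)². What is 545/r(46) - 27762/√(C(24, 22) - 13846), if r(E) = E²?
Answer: 545/2116 + 13881*I*√11542/5771 ≈ 0.25756 + 258.41*I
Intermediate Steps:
C(d, K) = 4*d² (C(d, K) = (2*d)² = 4*d²)
545/r(46) - 27762/√(C(24, 22) - 13846) = 545/(46²) - 27762/√(4*24² - 13846) = 545/2116 - 27762/√(4*576 - 13846) = 545*(1/2116) - 27762/√(2304 - 13846) = 545/2116 - 27762*(-I*√11542/11542) = 545/2116 - (-13881)*I*√11542/5771 = 545/2116 + 13881*I*√11542/5771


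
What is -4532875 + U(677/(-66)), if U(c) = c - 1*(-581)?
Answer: -299132081/66 ≈ -4.5323e+6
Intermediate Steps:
U(c) = 581 + c (U(c) = c + 581 = 581 + c)
-4532875 + U(677/(-66)) = -4532875 + (581 + 677/(-66)) = -4532875 + (581 + 677*(-1/66)) = -4532875 + (581 - 677/66) = -4532875 + 37669/66 = -299132081/66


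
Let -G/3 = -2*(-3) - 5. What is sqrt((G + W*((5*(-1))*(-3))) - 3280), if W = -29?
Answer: 13*I*sqrt(22) ≈ 60.975*I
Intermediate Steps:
G = -3 (G = -3*(-2*(-3) - 5) = -3*(6 - 5) = -3*1 = -3)
sqrt((G + W*((5*(-1))*(-3))) - 3280) = sqrt((-3 - 29*5*(-1)*(-3)) - 3280) = sqrt((-3 - (-145)*(-3)) - 3280) = sqrt((-3 - 29*15) - 3280) = sqrt((-3 - 435) - 3280) = sqrt(-438 - 3280) = sqrt(-3718) = 13*I*sqrt(22)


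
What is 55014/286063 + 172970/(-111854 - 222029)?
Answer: -31112077748/95511572629 ≈ -0.32574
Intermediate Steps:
55014/286063 + 172970/(-111854 - 222029) = 55014*(1/286063) + 172970/(-333883) = 55014/286063 + 172970*(-1/333883) = 55014/286063 - 172970/333883 = -31112077748/95511572629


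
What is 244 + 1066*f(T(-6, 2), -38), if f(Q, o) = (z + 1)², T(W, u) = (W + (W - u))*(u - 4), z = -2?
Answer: 1310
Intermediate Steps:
T(W, u) = (-4 + u)*(-u + 2*W) (T(W, u) = (-u + 2*W)*(-4 + u) = (-4 + u)*(-u + 2*W))
f(Q, o) = 1 (f(Q, o) = (-2 + 1)² = (-1)² = 1)
244 + 1066*f(T(-6, 2), -38) = 244 + 1066*1 = 244 + 1066 = 1310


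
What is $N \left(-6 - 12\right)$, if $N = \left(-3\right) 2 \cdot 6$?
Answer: $648$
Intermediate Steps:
$N = -36$ ($N = \left(-6\right) 6 = -36$)
$N \left(-6 - 12\right) = - 36 \left(-6 - 12\right) = \left(-36\right) \left(-18\right) = 648$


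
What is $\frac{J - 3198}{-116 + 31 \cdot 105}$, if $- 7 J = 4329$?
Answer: $- \frac{26715}{21973} \approx -1.2158$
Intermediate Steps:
$J = - \frac{4329}{7}$ ($J = \left(- \frac{1}{7}\right) 4329 = - \frac{4329}{7} \approx -618.43$)
$\frac{J - 3198}{-116 + 31 \cdot 105} = \frac{- \frac{4329}{7} - 3198}{-116 + 31 \cdot 105} = - \frac{26715}{7 \left(-116 + 3255\right)} = - \frac{26715}{7 \cdot 3139} = \left(- \frac{26715}{7}\right) \frac{1}{3139} = - \frac{26715}{21973}$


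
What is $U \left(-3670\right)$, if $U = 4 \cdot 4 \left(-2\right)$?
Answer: $117440$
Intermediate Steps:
$U = -32$ ($U = 16 \left(-2\right) = -32$)
$U \left(-3670\right) = \left(-32\right) \left(-3670\right) = 117440$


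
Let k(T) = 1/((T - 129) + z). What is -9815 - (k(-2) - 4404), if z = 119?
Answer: -64931/12 ≈ -5410.9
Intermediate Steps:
k(T) = 1/(-10 + T) (k(T) = 1/((T - 129) + 119) = 1/((-129 + T) + 119) = 1/(-10 + T))
-9815 - (k(-2) - 4404) = -9815 - (1/(-10 - 2) - 4404) = -9815 - (1/(-12) - 4404) = -9815 - (-1/12 - 4404) = -9815 - 1*(-52849/12) = -9815 + 52849/12 = -64931/12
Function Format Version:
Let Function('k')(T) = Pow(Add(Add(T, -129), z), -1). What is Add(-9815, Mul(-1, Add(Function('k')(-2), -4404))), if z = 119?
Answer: Rational(-64931, 12) ≈ -5410.9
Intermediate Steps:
Function('k')(T) = Pow(Add(-10, T), -1) (Function('k')(T) = Pow(Add(Add(T, -129), 119), -1) = Pow(Add(Add(-129, T), 119), -1) = Pow(Add(-10, T), -1))
Add(-9815, Mul(-1, Add(Function('k')(-2), -4404))) = Add(-9815, Mul(-1, Add(Pow(Add(-10, -2), -1), -4404))) = Add(-9815, Mul(-1, Add(Pow(-12, -1), -4404))) = Add(-9815, Mul(-1, Add(Rational(-1, 12), -4404))) = Add(-9815, Mul(-1, Rational(-52849, 12))) = Add(-9815, Rational(52849, 12)) = Rational(-64931, 12)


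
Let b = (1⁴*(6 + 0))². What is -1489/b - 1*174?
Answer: -7753/36 ≈ -215.36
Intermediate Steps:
b = 36 (b = (1*6)² = 6² = 36)
-1489/b - 1*174 = -1489/36 - 1*174 = -1489*1/36 - 174 = -1489/36 - 174 = -7753/36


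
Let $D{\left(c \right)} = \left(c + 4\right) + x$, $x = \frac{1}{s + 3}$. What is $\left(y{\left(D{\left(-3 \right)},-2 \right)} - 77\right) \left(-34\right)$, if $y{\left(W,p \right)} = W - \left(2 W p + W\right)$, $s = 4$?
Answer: $\frac{17238}{7} \approx 2462.6$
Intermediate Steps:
$x = \frac{1}{7}$ ($x = \frac{1}{4 + 3} = \frac{1}{7} \approx 0.14286$)
$D{\left(c \right)} = \frac{29}{7} + c$ ($D{\left(c \right)} = \left(c + 4\right) + \frac{1}{7} = \left(4 + c\right) + \frac{1}{7} = \frac{29}{7} + c$)
$y{\left(W,p \right)} = - 2 W p$ ($y{\left(W,p \right)} = W - \left(2 W p + W\right) = W - \left(W + 2 W p\right) = - 2 W p$)
$\left(y{\left(D{\left(-3 \right)},-2 \right)} - 77\right) \left(-34\right) = \left(\left(-2\right) \left(\frac{29}{7} - 3\right) \left(-2\right) - 77\right) \left(-34\right) = \left(\left(-2\right) \frac{8}{7} \left(-2\right) - 77\right) \left(-34\right) = \left(\frac{32}{7} - 77\right) \left(-34\right) = \left(- \frac{507}{7}\right) \left(-34\right) = \frac{17238}{7}$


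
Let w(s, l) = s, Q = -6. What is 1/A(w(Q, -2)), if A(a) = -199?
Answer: -1/199 ≈ -0.0050251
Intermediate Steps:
1/A(w(Q, -2)) = 1/(-199) = -1/199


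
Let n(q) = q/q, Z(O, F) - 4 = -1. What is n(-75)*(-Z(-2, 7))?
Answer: -3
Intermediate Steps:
Z(O, F) = 3 (Z(O, F) = 4 - 1 = 3)
n(q) = 1
n(-75)*(-Z(-2, 7)) = 1*(-1*3) = 1*(-3) = -3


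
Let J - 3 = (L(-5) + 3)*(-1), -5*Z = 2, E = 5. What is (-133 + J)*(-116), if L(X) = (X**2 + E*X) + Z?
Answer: 76908/5 ≈ 15382.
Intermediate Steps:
Z = -2/5 (Z = -1/5*2 = -2/5 ≈ -0.40000)
L(X) = -2/5 + X**2 + 5*X (L(X) = (X**2 + 5*X) - 2/5 = -2/5 + X**2 + 5*X)
J = 2/5 (J = 3 + ((-2/5 + (-5)**2 + 5*(-5)) + 3)*(-1) = 3 + ((-2/5 + 25 - 25) + 3)*(-1) = 3 + (-2/5 + 3)*(-1) = 3 + (13/5)*(-1) = 3 - 13/5 = 2/5 ≈ 0.40000)
(-133 + J)*(-116) = (-133 + 2/5)*(-116) = -663/5*(-116) = 76908/5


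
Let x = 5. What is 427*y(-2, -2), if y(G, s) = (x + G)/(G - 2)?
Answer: -1281/4 ≈ -320.25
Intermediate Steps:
y(G, s) = (5 + G)/(-2 + G) (y(G, s) = (5 + G)/(G - 2) = (5 + G)/(-2 + G))
427*y(-2, -2) = 427*((5 - 2)/(-2 - 2)) = 427*(3/(-4)) = 427*(-¼*3) = 427*(-¾) = -1281/4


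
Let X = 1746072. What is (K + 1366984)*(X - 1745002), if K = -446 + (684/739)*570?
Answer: 1080979764340/739 ≈ 1.4628e+9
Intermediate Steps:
K = 60286/739 (K = -446 + (684*(1/739))*570 = -446 + (684/739)*570 = -446 + 389880/739 = 60286/739 ≈ 81.578)
(K + 1366984)*(X - 1745002) = (60286/739 + 1366984)*(1746072 - 1745002) = (1010261462/739)*1070 = 1080979764340/739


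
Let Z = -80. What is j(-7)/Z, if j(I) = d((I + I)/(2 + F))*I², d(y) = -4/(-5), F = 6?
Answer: -49/100 ≈ -0.49000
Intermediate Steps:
d(y) = ⅘ (d(y) = -4*(-⅕) = ⅘)
j(I) = 4*I²/5
j(-7)/Z = ((⅘)*(-7)²)/(-80) = ((⅘)*49)*(-1/80) = (196/5)*(-1/80) = -49/100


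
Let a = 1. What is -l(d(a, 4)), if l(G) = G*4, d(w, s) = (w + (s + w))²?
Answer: -144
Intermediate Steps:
d(w, s) = (s + 2*w)²
l(G) = 4*G
-l(d(a, 4)) = -4*(4 + 2*1)² = -4*(4 + 2)² = -4*6² = -4*36 = -1*144 = -144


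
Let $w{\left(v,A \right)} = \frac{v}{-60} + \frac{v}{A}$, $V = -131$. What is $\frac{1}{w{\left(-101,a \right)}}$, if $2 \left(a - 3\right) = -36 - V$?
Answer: $- \frac{60}{19} \approx -3.1579$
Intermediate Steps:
$a = \frac{101}{2}$ ($a = 3 + \frac{-36 - -131}{2} = 3 + \frac{-36 + 131}{2} = 3 + \frac{1}{2} \cdot 95 = 3 + \frac{95}{2} = \frac{101}{2} \approx 50.5$)
$w{\left(v,A \right)} = - \frac{v}{60} + \frac{v}{A}$ ($w{\left(v,A \right)} = v \left(- \frac{1}{60}\right) + \frac{v}{A} = - \frac{v}{60} + \frac{v}{A}$)
$\frac{1}{w{\left(-101,a \right)}} = \frac{1}{\left(- \frac{1}{60}\right) \left(-101\right) - \frac{101}{\frac{101}{2}}} = \frac{1}{\frac{101}{60} - 2} = \frac{1}{- \frac{19}{60}} = - \frac{60}{19}$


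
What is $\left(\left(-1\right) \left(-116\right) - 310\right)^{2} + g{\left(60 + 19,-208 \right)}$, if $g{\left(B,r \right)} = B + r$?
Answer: $37507$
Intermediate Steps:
$\left(\left(-1\right) \left(-116\right) - 310\right)^{2} + g{\left(60 + 19,-208 \right)} = \left(\left(-1\right) \left(-116\right) - 310\right)^{2} + \left(\left(60 + 19\right) - 208\right) = \left(116 - 310\right)^{2} + \left(79 - 208\right) = \left(-194\right)^{2} - 129 = 37636 - 129 = 37507$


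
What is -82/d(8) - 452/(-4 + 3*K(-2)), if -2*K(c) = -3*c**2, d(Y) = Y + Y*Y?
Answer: -8423/252 ≈ -33.425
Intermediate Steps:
d(Y) = Y + Y**2
K(c) = 3*c**2/2 (K(c) = -(-3)*c**2/2 = 3*c**2/2)
-82/d(8) - 452/(-4 + 3*K(-2)) = -82*1/(8*(1 + 8)) - 452/(-4 + 3*((3/2)*(-2)**2)) = -82/(8*9) - 452/(-4 + 3*((3/2)*4)) = -82/72 - 452/(-4 + 3*6) = -82*1/72 - 452/(-4 + 18) = -41/36 - 452/14 = -41/36 - 452*1/14 = -41/36 - 226/7 = -8423/252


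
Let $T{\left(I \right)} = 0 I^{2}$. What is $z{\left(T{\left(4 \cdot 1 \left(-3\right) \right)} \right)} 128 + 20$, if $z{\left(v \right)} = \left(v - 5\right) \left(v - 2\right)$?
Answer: $1300$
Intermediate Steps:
$T{\left(I \right)} = 0$
$z{\left(v \right)} = \left(-5 + v\right) \left(-2 + v\right)$
$z{\left(T{\left(4 \cdot 1 \left(-3\right) \right)} \right)} 128 + 20 = \left(10 + 0^{2} - 0\right) 128 + 20 = \left(10 + 0 + 0\right) 128 + 20 = 10 \cdot 128 + 20 = 1280 + 20 = 1300$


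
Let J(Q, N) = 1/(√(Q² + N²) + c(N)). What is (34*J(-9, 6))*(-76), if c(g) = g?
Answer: 5168/27 - 2584*√13/27 ≈ -153.66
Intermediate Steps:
J(Q, N) = 1/(N + √(N² + Q²)) (J(Q, N) = 1/(√(Q² + N²) + N) = 1/(√(N² + Q²) + N) = 1/(N + √(N² + Q²)))
(34*J(-9, 6))*(-76) = (34/(6 + √(6² + (-9)²)))*(-76) = (34/(6 + √(36 + 81)))*(-76) = (34/(6 + √117))*(-76) = (34/(6 + 3*√13))*(-76) = -2584/(6 + 3*√13)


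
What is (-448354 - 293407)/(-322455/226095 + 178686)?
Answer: -11180563553/2693312581 ≈ -4.1512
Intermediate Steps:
(-448354 - 293407)/(-322455/226095 + 178686) = -741761/(-322455*1/226095 + 178686) = -741761/(-21497/15073 + 178686) = -741761/2693312581/15073 = -741761*15073/2693312581 = -11180563553/2693312581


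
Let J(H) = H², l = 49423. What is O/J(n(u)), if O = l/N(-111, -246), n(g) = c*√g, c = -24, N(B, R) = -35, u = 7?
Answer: -49423/141120 ≈ -0.35022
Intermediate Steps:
n(g) = -24*√g
O = -49423/35 (O = 49423/(-35) = 49423*(-1/35) = -49423/35 ≈ -1412.1)
O/J(n(u)) = -49423/(35*((-24*√7)²)) = -49423/35/4032 = -49423/35*1/4032 = -49423/141120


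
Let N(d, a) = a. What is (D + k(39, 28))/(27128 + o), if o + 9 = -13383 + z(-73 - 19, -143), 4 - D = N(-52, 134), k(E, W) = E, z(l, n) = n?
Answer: -91/13593 ≈ -0.0066946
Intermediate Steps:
D = -130 (D = 4 - 1*134 = 4 - 134 = -130)
o = -13535 (o = -9 + (-13383 - 143) = -9 - 13526 = -13535)
(D + k(39, 28))/(27128 + o) = (-130 + 39)/(27128 - 13535) = -91/13593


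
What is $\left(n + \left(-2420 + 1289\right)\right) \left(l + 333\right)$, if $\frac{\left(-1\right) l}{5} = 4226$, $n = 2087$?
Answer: $-19881932$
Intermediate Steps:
$l = -21130$ ($l = \left(-5\right) 4226 = -21130$)
$\left(n + \left(-2420 + 1289\right)\right) \left(l + 333\right) = \left(2087 + \left(-2420 + 1289\right)\right) \left(-21130 + 333\right) = \left(2087 - 1131\right) \left(-20797\right) = 956 \left(-20797\right) = -19881932$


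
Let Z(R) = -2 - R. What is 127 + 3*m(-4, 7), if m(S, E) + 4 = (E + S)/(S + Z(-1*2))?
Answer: 451/4 ≈ 112.75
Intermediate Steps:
m(S, E) = -4 + (E + S)/S (m(S, E) = -4 + (E + S)/(S + (-2 - (-1)*2)) = -4 + (E + S)/(S + (-2 - 1*(-2))) = -4 + (E + S)/(S + (-2 + 2)) = -4 + (E + S)/(S + 0) = -4 + (E + S)/S)
127 + 3*m(-4, 7) = 127 + 3*(-3 + 7/(-4)) = 127 + 3*(-3 + 7*(-¼)) = 127 + 3*(-3 - 7/4) = 127 + 3*(-19/4) = 127 - 57/4 = 451/4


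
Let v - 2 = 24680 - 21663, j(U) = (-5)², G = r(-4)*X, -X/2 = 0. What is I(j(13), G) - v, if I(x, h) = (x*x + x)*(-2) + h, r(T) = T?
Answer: -4319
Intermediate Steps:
X = 0 (X = -2*0 = 0)
G = 0 (G = -4*0 = 0)
j(U) = 25
v = 3019 (v = 2 + (24680 - 21663) = 2 + 3017 = 3019)
I(x, h) = h - 2*x - 2*x² (I(x, h) = (x² + x)*(-2) + h = (x + x²)*(-2) + h = (-2*x - 2*x²) + h = h - 2*x - 2*x²)
I(j(13), G) - v = (0 - 2*25 - 2*25²) - 1*3019 = (0 - 50 - 2*625) - 3019 = (0 - 50 - 1250) - 3019 = -1300 - 3019 = -4319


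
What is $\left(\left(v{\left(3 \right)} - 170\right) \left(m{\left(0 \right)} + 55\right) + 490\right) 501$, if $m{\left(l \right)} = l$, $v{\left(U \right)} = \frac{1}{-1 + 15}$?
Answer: $- \frac{62116485}{14} \approx -4.4369 \cdot 10^{6}$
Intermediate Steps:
$v{\left(U \right)} = \frac{1}{14}$
$\left(\left(v{\left(3 \right)} - 170\right) \left(m{\left(0 \right)} + 55\right) + 490\right) 501 = \left(\left(\frac{1}{14} - 170\right) \left(0 + 55\right) + 490\right) 501 = \left(\left(- \frac{2379}{14}\right) 55 + 490\right) 501 = \left(- \frac{130845}{14} + 490\right) 501 = \left(- \frac{123985}{14}\right) 501 = - \frac{62116485}{14}$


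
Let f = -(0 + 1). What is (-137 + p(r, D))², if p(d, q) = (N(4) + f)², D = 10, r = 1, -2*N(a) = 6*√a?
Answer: 7744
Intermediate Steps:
N(a) = -3*√a
f = -1 (f = -1*1 = -1)
p(d, q) = 49 (p(d, q) = (-3*√4 - 1)² = (-3*2 - 1)² = (-6 - 1)² = (-7)² = 49)
(-137 + p(r, D))² = (-137 + 49)² = (-88)² = 7744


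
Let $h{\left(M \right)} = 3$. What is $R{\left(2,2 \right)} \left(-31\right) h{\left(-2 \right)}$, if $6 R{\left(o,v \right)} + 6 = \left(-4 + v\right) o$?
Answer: $155$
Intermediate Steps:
$R{\left(o,v \right)} = -1 + \frac{o \left(-4 + v\right)}{6}$ ($R{\left(o,v \right)} = -1 + \frac{\left(-4 + v\right) o}{6} = -1 + \frac{o \left(-4 + v\right)}{6}$)
$R{\left(2,2 \right)} \left(-31\right) h{\left(-2 \right)} = \left(-1 - \frac{4}{3} + \frac{1}{6} \cdot 2 \cdot 2\right) \left(-31\right) 3 = \left(-1 - \frac{4}{3} + \frac{2}{3}\right) \left(-31\right) 3 = \left(- \frac{5}{3}\right) \left(-31\right) 3 = \frac{155}{3} \cdot 3 = 155$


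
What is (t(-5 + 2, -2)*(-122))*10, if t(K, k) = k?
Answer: 2440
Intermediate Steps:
(t(-5 + 2, -2)*(-122))*10 = -2*(-122)*10 = 244*10 = 2440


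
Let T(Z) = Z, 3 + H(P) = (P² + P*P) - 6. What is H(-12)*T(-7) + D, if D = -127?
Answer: -2080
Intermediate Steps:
H(P) = -9 + 2*P² (H(P) = -3 + ((P² + P*P) - 6) = -3 + ((P² + P²) - 6) = -3 + (2*P² - 6) = -3 + (-6 + 2*P²) = -9 + 2*P²)
H(-12)*T(-7) + D = (-9 + 2*(-12)²)*(-7) - 127 = (-9 + 2*144)*(-7) - 127 = (-9 + 288)*(-7) - 127 = 279*(-7) - 127 = -1953 - 127 = -2080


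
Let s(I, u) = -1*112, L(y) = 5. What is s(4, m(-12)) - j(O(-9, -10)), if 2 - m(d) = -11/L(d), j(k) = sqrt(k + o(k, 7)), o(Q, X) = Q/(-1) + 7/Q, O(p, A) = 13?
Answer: -112 - sqrt(91)/13 ≈ -112.73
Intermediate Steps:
o(Q, X) = -Q + 7/Q (o(Q, X) = Q*(-1) + 7/Q = -Q + 7/Q)
j(k) = sqrt(7)*sqrt(1/k) (j(k) = sqrt(k + (-k + 7/k)) = sqrt(7/k) = sqrt(7)*sqrt(1/k))
m(d) = 21/5 (m(d) = 2 - (-11)/5 = 2 - 1*(-11/5) = 2 + 11/5 = 21/5)
s(I, u) = -112
s(4, m(-12)) - j(O(-9, -10)) = -112 - sqrt(7)*sqrt(1/13) = -112 - sqrt(7)*sqrt(13)/13 = -112 - sqrt(91)/13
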